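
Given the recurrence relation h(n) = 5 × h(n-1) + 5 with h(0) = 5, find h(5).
Computing step by step:
h(0) = 5
h(1) = 5 × 5 + 5 = 30
h(2) = 5 × 30 + 5 = 155
h(3) = 5 × 155 + 5 = 780
h(4) = 5 × 780 + 5 = 3905
h(5) = 5 × 3905 + 5 = 19530

19530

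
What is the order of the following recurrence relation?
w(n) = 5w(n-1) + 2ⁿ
The order is the largest lag k for which w(n-k) appears. Here the deepest term is w(n-1) (the 2ⁿ term is non-homogeneous and does not affect the order), so the order is 1.

Order 1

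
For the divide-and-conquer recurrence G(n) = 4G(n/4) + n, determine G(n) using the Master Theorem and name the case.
Master Theorem template: G(n) = a·G(n/b) + f(n).
Here: a=4, b=4, f(n)=n
Compute log_b(a) = log_4(4) = 1.
f(n) = n = Θ(n). Case 2: G(n) = Θ(n log n).

Case 2: G(n) = Θ(n log n)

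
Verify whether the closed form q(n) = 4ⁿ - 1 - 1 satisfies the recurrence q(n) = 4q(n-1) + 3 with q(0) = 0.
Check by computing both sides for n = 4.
From the recurrence with q(0) = 0:
  q(0) = 0, q(1) = 3, q(2) = 15, q(3) = 63, q(4) = 255
  so the recurrence gives q(4) = 255.
From the proposed closed form q(n) = 4ⁿ - 1 - 1:
  q(4) = 254.
The recurrence gives 255 but the closed form gives 254, so the closed form does not satisfy the recurrence.

No, the closed form is incorrect.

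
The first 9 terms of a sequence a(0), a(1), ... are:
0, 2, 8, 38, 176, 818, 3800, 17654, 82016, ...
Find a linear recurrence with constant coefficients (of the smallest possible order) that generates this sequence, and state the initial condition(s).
Look for the lowest-order linear relation among consecutive terms.
Observation: a(n) - 4·a(n-1) - (3)·a(n-2) = 0 holds for the shown terms, and no order-1 relation a(n) = α·a(n-1) + β fits.
Check at n=3: 4·8 + (3)·2 = 38. ✓

a(n) = 4a(n-1) + 3a(n-2), a(0) = 0, a(1) = 2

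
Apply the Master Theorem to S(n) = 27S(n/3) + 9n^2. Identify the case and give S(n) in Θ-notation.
Master Theorem template: S(n) = a·S(n/b) + f(n).
Here: a=27, b=3, f(n)=9n^2
Compute log_b(a) = log_3(27) = 3.
f(n) = 9n^2 = O(n^(3-ε)) with ε = 1. Case 1: S(n) = Θ(n^log_b(a)) = Θ(n^3).

Case 1: S(n) = Θ(n^3)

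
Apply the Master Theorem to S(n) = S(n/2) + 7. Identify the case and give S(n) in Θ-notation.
Master Theorem template: S(n) = a·S(n/b) + f(n).
Here: a=1, b=2, f(n)=7
Compute log_b(a) = log_2(1) = 0.
f(n) = 7 = Θ(1). Case 2: S(n) = Θ(log n).

Case 2: S(n) = Θ(log n)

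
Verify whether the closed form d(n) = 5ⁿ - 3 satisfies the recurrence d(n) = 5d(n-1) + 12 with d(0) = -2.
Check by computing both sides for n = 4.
From the recurrence with d(0) = -2:
  d(0) = -2, d(1) = 2, d(2) = 22, d(3) = 122, d(4) = 622
  so the recurrence gives d(4) = 622.
From the proposed closed form d(n) = 5ⁿ - 3:
  d(4) = 622.
Both sides give 622 at n = 4, and the initial condition(s) match, so the closed form is consistent.

Yes, the closed form is correct.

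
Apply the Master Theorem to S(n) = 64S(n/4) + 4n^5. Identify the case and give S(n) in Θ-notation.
Master Theorem template: S(n) = a·S(n/b) + f(n).
Here: a=64, b=4, f(n)=4n^5
Compute log_b(a) = log_4(64) = 3.
f(n) = 4n^5 = Ω(n^(3+ε)) with ε = 2, and the regularity condition holds (a·f(n/b) = (a/b^5)·f(n) with a/b^5 = 4^-2 < 1). Case 3: S(n) = Θ(f(n)) = Θ(n^5).

Case 3: S(n) = Θ(n^5)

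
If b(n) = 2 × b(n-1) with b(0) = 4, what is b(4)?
Computing step by step:
b(0) = 4
b(1) = 2 × 4 = 8
b(2) = 2 × 8 = 16
b(3) = 2 × 16 = 32
b(4) = 2 × 32 = 64

64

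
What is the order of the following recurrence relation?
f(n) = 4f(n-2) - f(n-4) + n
The order is the largest lag k for which f(n-k) appears. Here the deepest term is f(n-4) (the n term is non-homogeneous and does not affect the order), so the order is 4.

Order 4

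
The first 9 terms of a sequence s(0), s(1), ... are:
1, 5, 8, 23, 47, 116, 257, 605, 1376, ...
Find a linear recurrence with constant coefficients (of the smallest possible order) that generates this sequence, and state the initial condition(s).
Look for the lowest-order linear relation among consecutive terms.
Observation: s(n) - 1·s(n-1) - (3)·s(n-2) = 0 holds for the shown terms, and no order-1 relation s(n) = α·s(n-1) + β fits.
Check at n=3: 1·8 + (3)·5 = 23. ✓

s(n) = s(n-1) + 3s(n-2), s(0) = 1, s(1) = 5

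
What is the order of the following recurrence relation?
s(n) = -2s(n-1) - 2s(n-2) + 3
The order is the largest lag k for which s(n-k) appears. Here the deepest term is s(n-2) (the 3 term is non-homogeneous and does not affect the order), so the order is 2.

Order 2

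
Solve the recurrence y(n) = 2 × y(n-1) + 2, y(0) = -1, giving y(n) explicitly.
Recurrence: y(n) = 2 × y(n-1) + 2, initial: y(0) = -1.
Try y(n) = A·2ⁿ + C. Substituting: A·2ⁿ + C = 2(A·2ⁿ⁻¹ + C) + 2 = A·2ⁿ + 2C + 2, so C = 2C + 2, giving C = -2. Then y(0) = A - 2 = -1 gives A = 1.

y(n) = 2ⁿ - 2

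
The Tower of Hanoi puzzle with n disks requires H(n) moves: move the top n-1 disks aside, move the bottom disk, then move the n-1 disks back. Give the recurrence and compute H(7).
Moving n disks = move the top n-1 disks aside (H(n-1) moves) + move the largest disk (1 move) + move the n-1 disks back on top (H(n-1) moves), so H(n) = 2H(n-1) + 1, with H(1) = 1 (a single disk takes one move).
First terms: 1, 3, 7, 15, 31, 63, … — each is one less than a power of 2. Indeed H(n) + 1 = 2(H(n-1) + 1) with H(1) + 1 = 2, so H(n) + 1 = 2ⁿ and H(n) = 2ⁿ - 1.
Hence H(7) = 2^7 - 1 = 128 - 1 = 127.

H(n) = 2H(n-1) + 1, H(1) = 1; H(7) = 127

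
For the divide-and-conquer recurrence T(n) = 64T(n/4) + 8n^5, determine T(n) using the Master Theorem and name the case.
Master Theorem template: T(n) = a·T(n/b) + f(n).
Here: a=64, b=4, f(n)=8n^5
Compute log_b(a) = log_4(64) = 3.
f(n) = 8n^5 = Ω(n^(3+ε)) with ε = 2, and the regularity condition holds (a·f(n/b) = (a/b^5)·f(n) with a/b^5 = 4^-2 < 1). Case 3: T(n) = Θ(f(n)) = Θ(n^5).

Case 3: T(n) = Θ(n^5)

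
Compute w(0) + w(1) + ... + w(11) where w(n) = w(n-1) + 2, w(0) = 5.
Computing the sequence terms: 5, 7, 9, 11, 13, 15, 17, 19, 21, 23, 25, 27
Adding these values together:

192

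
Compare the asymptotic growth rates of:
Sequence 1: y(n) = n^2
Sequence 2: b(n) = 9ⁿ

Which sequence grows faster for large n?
Comparing growth rates:
Growth-rate hierarchy: log n ≺ any polynomial ≺ any exponential cⁿ (c>1) ≺ n! ≺ nⁿ.
exponential base 9 dominates polynomial degree 2 asymptotically.

b(n) grows faster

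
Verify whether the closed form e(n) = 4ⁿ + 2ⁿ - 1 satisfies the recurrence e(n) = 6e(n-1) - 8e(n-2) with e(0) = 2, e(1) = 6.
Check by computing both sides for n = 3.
From the recurrence with e(0) = 2, e(1) = 6:
  e(0) = 2, e(1) = 6, e(2) = 20, e(3) = 72
  so the recurrence gives e(3) = 72.
From the proposed closed form e(n) = 4ⁿ + 2ⁿ - 1:
  e(3) = 71.
The recurrence gives 72 but the closed form gives 71, so the closed form does not satisfy the recurrence.

No, the closed form is incorrect.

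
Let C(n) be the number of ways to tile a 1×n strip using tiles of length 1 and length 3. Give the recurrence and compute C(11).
Condition on the last tile: it has length 1 (leaving a 1×(n-1) strip) or length 3 (leaving a 1×(n-3) strip), so C(n) = C(n-1) + C(n-3) (order-3 linear recurrence).
For 0 ≤ i < 3 only unit tiles fit, so C(i) = 1.
Iterating the recurrence: C(3) = 2, C(4) = 3, C(5) = 4, C(6) = 6, C(7) = 9, C(8) = 13, C(9) = 19, C(10) = 28, C(11) = 41.

C(n) = C(n-1) + C(n-3), with C(i) = 1 for 0 ≤ i < 3; C(11) = 41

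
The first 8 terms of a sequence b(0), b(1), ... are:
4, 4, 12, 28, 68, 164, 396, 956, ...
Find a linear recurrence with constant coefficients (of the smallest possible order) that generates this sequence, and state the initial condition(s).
Look for the lowest-order linear relation among consecutive terms.
Observation: b(n) - 2·b(n-1) - (1)·b(n-2) = 0 holds for the shown terms, and no order-1 relation b(n) = α·b(n-1) + β fits.
Check at n=3: 2·12 + (1)·4 = 28. ✓

b(n) = 2b(n-1) + b(n-2), b(0) = 4, b(1) = 4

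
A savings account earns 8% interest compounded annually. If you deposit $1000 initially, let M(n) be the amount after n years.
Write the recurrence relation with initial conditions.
Each year the balance grows by 8%, i.e. is multiplied by 1 + 8/100 = 1.08, so M(n) = 1.08 × M(n-1). The initial deposit gives M(0) = 1000.
Unrolling gives the closed form M(n) = 1000 × (1.08)ⁿ.

M(n) = 1.08 × M(n-1), M(0) = 1000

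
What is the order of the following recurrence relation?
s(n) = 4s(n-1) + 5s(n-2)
The order is the largest lag k for which s(n-k) appears. Here the deepest term is s(n-2), so the order is 2.

Order 2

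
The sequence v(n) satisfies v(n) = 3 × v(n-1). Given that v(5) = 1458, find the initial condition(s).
In general v(n) = 3ⁿ · v(0). At n = 5: v(0) = v(5) / 3^5 = 1458 / 243 = 6.

v(0) = 6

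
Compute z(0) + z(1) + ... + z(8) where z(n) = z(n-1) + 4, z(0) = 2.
Computing the sequence terms: 2, 6, 10, 14, 18, 22, 26, 30, 34
Adding these values together:

162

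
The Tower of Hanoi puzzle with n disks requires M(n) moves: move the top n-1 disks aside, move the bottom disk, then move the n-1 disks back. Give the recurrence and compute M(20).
Moving n disks = move the top n-1 disks aside (M(n-1) moves) + move the largest disk (1 move) + move the n-1 disks back on top (M(n-1) moves), so M(n) = 2M(n-1) + 1, with M(1) = 1 (a single disk takes one move).
First terms: 1, 3, 7, 15, 31, 63, … — each is one less than a power of 2. Indeed M(n) + 1 = 2(M(n-1) + 1) with M(1) + 1 = 2, so M(n) + 1 = 2ⁿ and M(n) = 2ⁿ - 1.
Hence M(20) = 2^20 - 1 = 1048576 - 1 = 1048575.

M(n) = 2M(n-1) + 1, M(1) = 1; M(20) = 1048575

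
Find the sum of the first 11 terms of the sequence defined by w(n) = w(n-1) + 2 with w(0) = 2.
Computing the sequence terms: 2, 4, 6, 8, 10, 12, 14, 16, 18, 20, 22
Adding these values together:

132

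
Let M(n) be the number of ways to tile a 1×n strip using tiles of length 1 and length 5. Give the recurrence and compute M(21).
Condition on the last tile: it has length 1 (leaving a 1×(n-1) strip) or length 5 (leaving a 1×(n-5) strip), so M(n) = M(n-1) + M(n-5) (order-5 linear recurrence).
For 0 ≤ i < 5 only unit tiles fit, so M(i) = 1.
Iterating the recurrence: M(5) = 2, M(6) = 3, M(7) = 4, M(8) = 5, M(9) = 6, M(10) = 8, M(11) = 11, M(12) = 15, M(13) = 20, M(14) = 26, M(15) = 34, M(16) = 45, M(17) = 60, M(18) = 80, M(19) = 106, M(20) = 140, M(21) = 185.

M(n) = M(n-1) + M(n-5), with M(i) = 1 for 0 ≤ i < 5; M(21) = 185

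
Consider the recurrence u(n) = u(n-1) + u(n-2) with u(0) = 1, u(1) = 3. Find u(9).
Computing the sequence terms:
1, 3, 4, 7, 11, 18, 29, 47, 76, 123

123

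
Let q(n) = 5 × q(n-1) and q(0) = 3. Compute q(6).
Computing step by step:
q(0) = 3
q(1) = 5 × 3 = 15
q(2) = 5 × 15 = 75
q(3) = 5 × 75 = 375
q(4) = 5 × 375 = 1875
q(5) = 5 × 1875 = 9375
q(6) = 5 × 9375 = 46875

46875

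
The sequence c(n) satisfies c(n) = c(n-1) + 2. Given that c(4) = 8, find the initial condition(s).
c(4) = c(0) + 4·2, so c(0) = 8 - 8 = 0.

c(0) = 0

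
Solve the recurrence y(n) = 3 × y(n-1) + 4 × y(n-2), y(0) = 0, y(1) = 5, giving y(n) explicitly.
Recurrence: y(n) = 3 × y(n-1) + 4 × y(n-2), initial: y(0) = 0, y(1) = 5.
Characteristic equation: r² - 3r - 4 = 0, which factors as (r - 4)(r + 1) = 0, so r = 4, -1. General solution y(n) = A·4ⁿ + B·(-1)ⁿ. From y(0) = 0: A + B = 0. From y(1) = 5: 4A - 1B = 5. Solving gives A = 1, B = -1.

y(n) = 4ⁿ - (-1)ⁿ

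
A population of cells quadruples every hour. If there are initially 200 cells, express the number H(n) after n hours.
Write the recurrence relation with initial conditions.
Each hour multiplies the count by 4, so the count after n hours depends only on the count after n-1 hours: H(n) = 4 × H(n-1). The starting count gives H(0) = 200.
Unrolling n times gives the closed form H(n) = 200 × 4ⁿ.

H(n) = 4 × H(n-1), H(0) = 200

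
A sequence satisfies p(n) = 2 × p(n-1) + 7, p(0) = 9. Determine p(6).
Computing step by step:
p(0) = 9
p(1) = 2 × 9 + 7 = 25
p(2) = 2 × 25 + 7 = 57
p(3) = 2 × 57 + 7 = 121
p(4) = 2 × 121 + 7 = 249
p(5) = 2 × 249 + 7 = 505
p(6) = 2 × 505 + 7 = 1017

1017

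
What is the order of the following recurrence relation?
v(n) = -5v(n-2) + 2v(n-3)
The order is the largest lag k for which v(n-k) appears. Here the deepest term is v(n-3), so the order is 3.

Order 3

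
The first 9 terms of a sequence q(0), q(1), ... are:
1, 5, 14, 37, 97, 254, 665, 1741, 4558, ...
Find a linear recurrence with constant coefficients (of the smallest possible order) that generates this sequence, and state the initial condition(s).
Look for the lowest-order linear relation among consecutive terms.
Observation: q(n) - 3·q(n-1) - (-1)·q(n-2) = 0 holds for the shown terms, and no order-1 relation q(n) = α·q(n-1) + β fits.
Check at n=3: 3·14 + (-1)·5 = 37. ✓

q(n) = 3q(n-1) - q(n-2), q(0) = 1, q(1) = 5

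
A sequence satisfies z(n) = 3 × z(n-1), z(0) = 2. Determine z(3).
Computing step by step:
z(0) = 2
z(1) = 3 × 2 = 6
z(2) = 3 × 6 = 18
z(3) = 3 × 18 = 54

54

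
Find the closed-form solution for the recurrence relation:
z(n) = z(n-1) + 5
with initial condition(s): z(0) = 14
Recurrence: z(n) = z(n-1) + 5, initial: z(0) = 14.
Each step adds 5, so z(n) = z(0) + 5n = 5n + 14.

z(n) = 5n + 14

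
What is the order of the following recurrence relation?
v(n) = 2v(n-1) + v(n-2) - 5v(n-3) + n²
The order is the largest lag k for which v(n-k) appears. Here the deepest term is v(n-3) (the n² term is non-homogeneous and does not affect the order), so the order is 3.

Order 3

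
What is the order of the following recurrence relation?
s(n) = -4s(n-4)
The order is the largest lag k for which s(n-k) appears. Here the deepest term is s(n-4), so the order is 4.

Order 4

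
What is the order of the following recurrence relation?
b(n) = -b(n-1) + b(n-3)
The order is the largest lag k for which b(n-k) appears. Here the deepest term is b(n-3), so the order is 3.

Order 3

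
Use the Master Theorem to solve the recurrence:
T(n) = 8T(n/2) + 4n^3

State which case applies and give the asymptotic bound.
Master Theorem template: T(n) = a·T(n/b) + f(n).
Here: a=8, b=2, f(n)=4n^3
Compute log_b(a) = log_2(8) = 3.
f(n) = 4n^3 = Θ(n^3). Case 2: T(n) = Θ(n^3 log n).

Case 2: T(n) = Θ(n^3 log n)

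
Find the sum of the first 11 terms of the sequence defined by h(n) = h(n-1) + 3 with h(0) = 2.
Computing the sequence terms: 2, 5, 8, 11, 14, 17, 20, 23, 26, 29, 32
Adding these values together:

187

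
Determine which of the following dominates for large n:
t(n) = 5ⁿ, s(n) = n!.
Comparing growth rates:
Growth-rate hierarchy: log n ≺ any polynomial ≺ any exponential cⁿ (c>1) ≺ n! ≺ nⁿ.
factorial dominates exponential base 5 asymptotically.

s(n) grows faster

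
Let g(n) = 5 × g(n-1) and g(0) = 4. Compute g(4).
Computing step by step:
g(0) = 4
g(1) = 5 × 4 = 20
g(2) = 5 × 20 = 100
g(3) = 5 × 100 = 500
g(4) = 5 × 500 = 2500

2500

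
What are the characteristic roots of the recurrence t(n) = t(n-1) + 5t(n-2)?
Substitute t(n) = rⁿ and divide through by rⁿ⁻²: r² - r - 5 = 0
Discriminant: 1² + 4·5 = 21, not a perfect square, so by the quadratic formula r = (1 ± √21)/2.
General solution: t(n) = A·r₁ⁿ + B·r₂ⁿ where r₁,r₂ = (1 ± √21)/2

Characteristic: r² - r - 5 = 0, Roots: r = (1 ± √21)/2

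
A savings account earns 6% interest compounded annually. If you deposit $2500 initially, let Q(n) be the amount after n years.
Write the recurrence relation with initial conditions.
Each year the balance grows by 6%, i.e. is multiplied by 1 + 6/100 = 1.06, so Q(n) = 1.06 × Q(n-1). The initial deposit gives Q(0) = 2500.
Unrolling gives the closed form Q(n) = 2500 × (1.06)ⁿ.

Q(n) = 1.06 × Q(n-1), Q(0) = 2500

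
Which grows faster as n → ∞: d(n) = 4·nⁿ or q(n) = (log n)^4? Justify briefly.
Comparing growth rates:
Growth-rate hierarchy: log n ≺ any polynomial ≺ any exponential cⁿ (c>1) ≺ n! ≺ nⁿ.
super-exponential nⁿ dominates polylogarithmic (log n)^4 asymptotically.

d(n) grows faster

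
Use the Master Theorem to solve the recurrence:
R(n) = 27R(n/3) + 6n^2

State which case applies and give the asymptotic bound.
Master Theorem template: R(n) = a·R(n/b) + f(n).
Here: a=27, b=3, f(n)=6n^2
Compute log_b(a) = log_3(27) = 3.
f(n) = 6n^2 = O(n^(3-ε)) with ε = 1. Case 1: R(n) = Θ(n^log_b(a)) = Θ(n^3).

Case 1: R(n) = Θ(n^3)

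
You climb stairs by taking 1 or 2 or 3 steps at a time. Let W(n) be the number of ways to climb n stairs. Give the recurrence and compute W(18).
Condition on the size of the last step (1 to 3): before it there were n-1, …, n-3 stairs climbed, and these cases are disjoint, so W(n) = W(n-1) + W(n-2) + W(n-3) (order-3 linear recurrence).
Initial conditions by direct count (compositions of i into parts ≤ 3): W(1) = 1; W(2) = 2; W(3) = 4.
Iterating the recurrence: W(4) = 7, W(5) = 13, W(6) = 24, W(7) = 44, W(8) = 81, W(9) = 149, W(10) = 274, W(11) = 504, W(12) = 927, W(13) = 1705, W(14) = 3136, W(15) = 5768, W(16) = 10609, W(17) = 19513, W(18) = 35890.

W(n) = W(n-1) + W(n-2) + W(n-3), W(1) = 1, W(2) = 2, W(3) = 4; W(18) = 35890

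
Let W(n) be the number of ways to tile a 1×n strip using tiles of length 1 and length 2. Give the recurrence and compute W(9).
Condition on the last tile: it has length 1 (leaving a 1×(n-1) strip) or length 2 (leaving a 1×(n-2) strip), so W(n) = W(n-1) + W(n-2) (order-2 linear recurrence).
For 0 ≤ i < 2 only unit tiles fit, so W(i) = 1.
Iterating the recurrence: W(2) = 2, W(3) = 3, W(4) = 5, W(5) = 8, W(6) = 13, W(7) = 21, W(8) = 34, W(9) = 55.

W(n) = W(n-1) + W(n-2), with W(i) = 1 for 0 ≤ i < 2; W(9) = 55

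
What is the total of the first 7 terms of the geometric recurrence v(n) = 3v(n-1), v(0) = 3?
Computing the sequence terms: 3, 9, 27, 81, 243, 729, 2187
Adding these values together:

3279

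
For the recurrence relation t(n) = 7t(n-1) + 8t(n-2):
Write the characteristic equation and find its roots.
Substitute t(n) = rⁿ and divide through by rⁿ⁻²: r² - 7r - 8 = 0
Factor: (r + 1)(r - 8) = 0, so r = -1, 8.
General solution: t(n) = A·(-1)ⁿ + B·8ⁿ

Characteristic: r² - 7r - 8 = 0, Roots: r = -1, 8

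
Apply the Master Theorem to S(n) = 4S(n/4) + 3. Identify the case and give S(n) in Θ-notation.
Master Theorem template: S(n) = a·S(n/b) + f(n).
Here: a=4, b=4, f(n)=3
Compute log_b(a) = log_4(4) = 1.
f(n) = 3 = O(n^(1-ε)) with ε = 1. Case 1: S(n) = Θ(n^log_b(a)) = Θ(n).

Case 1: S(n) = Θ(n)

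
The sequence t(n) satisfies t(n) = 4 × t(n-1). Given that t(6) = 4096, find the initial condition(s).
In general t(n) = 4ⁿ · t(0). At n = 6: t(0) = t(6) / 4^6 = 4096 / 4096 = 1.

t(0) = 1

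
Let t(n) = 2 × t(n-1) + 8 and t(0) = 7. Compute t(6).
Computing step by step:
t(0) = 7
t(1) = 2 × 7 + 8 = 22
t(2) = 2 × 22 + 8 = 52
t(3) = 2 × 52 + 8 = 112
t(4) = 2 × 112 + 8 = 232
t(5) = 2 × 232 + 8 = 472
t(6) = 2 × 472 + 8 = 952

952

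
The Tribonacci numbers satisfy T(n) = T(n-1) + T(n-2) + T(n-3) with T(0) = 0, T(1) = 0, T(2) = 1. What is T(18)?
Computing the sequence terms:
0, 0, 1, 1, 2, 4, 7, 13, 24, 44, 81, 149, 274, 504, 927, 1705, 3136, 5768, 10609

10609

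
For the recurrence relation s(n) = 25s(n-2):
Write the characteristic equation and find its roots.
Substitute s(n) = rⁿ and divide through by rⁿ⁻²: r² - 25 = 0
Factor: (r + 5)(r - 5) = 0, so r = -5, 5.
General solution: s(n) = A·(-5)ⁿ + B·5ⁿ

Characteristic: r² - 25 = 0, Roots: r = -5, 5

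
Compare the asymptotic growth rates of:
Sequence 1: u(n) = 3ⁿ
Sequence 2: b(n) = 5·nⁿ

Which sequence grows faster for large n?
Comparing growth rates:
Growth-rate hierarchy: log n ≺ any polynomial ≺ any exponential cⁿ (c>1) ≺ n! ≺ nⁿ.
super-exponential nⁿ dominates exponential base 3 asymptotically.

b(n) grows faster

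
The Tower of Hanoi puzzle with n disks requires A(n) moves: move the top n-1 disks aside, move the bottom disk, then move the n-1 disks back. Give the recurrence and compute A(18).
Moving n disks = move the top n-1 disks aside (A(n-1) moves) + move the largest disk (1 move) + move the n-1 disks back on top (A(n-1) moves), so A(n) = 2A(n-1) + 1, with A(1) = 1 (a single disk takes one move).
First terms: 1, 3, 7, 15, 31, 63, … — each is one less than a power of 2. Indeed A(n) + 1 = 2(A(n-1) + 1) with A(1) + 1 = 2, so A(n) + 1 = 2ⁿ and A(n) = 2ⁿ - 1.
Hence A(18) = 2^18 - 1 = 262144 - 1 = 262143.

A(n) = 2A(n-1) + 1, A(1) = 1; A(18) = 262143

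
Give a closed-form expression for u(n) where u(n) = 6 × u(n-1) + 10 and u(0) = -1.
Recurrence: u(n) = 6 × u(n-1) + 10, initial: u(0) = -1.
Try u(n) = A·6ⁿ + C. Substituting: A·6ⁿ + C = 6(A·6ⁿ⁻¹ + C) + 10 = A·6ⁿ + 6C + 10, so C = 6C + 10, giving C = -2. Then u(0) = A - 2 = -1 gives A = 1.

u(n) = 6ⁿ - 2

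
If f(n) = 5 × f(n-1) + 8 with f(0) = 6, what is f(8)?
Computing step by step:
f(0) = 6
f(1) = 5 × 6 + 8 = 38
f(2) = 5 × 38 + 8 = 198
f(3) = 5 × 198 + 8 = 998
f(4) = 5 × 998 + 8 = 4998
f(5) = 5 × 4998 + 8 = 24998
f(6) = 5 × 24998 + 8 = 124998
f(7) = 5 × 124998 + 8 = 624998
f(8) = 5 × 624998 + 8 = 3124998

3124998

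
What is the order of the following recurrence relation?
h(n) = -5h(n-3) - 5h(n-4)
The order is the largest lag k for which h(n-k) appears. Here the deepest term is h(n-4), so the order is 4.

Order 4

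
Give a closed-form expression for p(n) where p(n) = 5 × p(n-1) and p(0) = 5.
Recurrence: p(n) = 5 × p(n-1), initial: p(0) = 5.
Each term is 5 times the previous, so this is geometric with ratio 5. After n steps: p(n) = p(0)·5ⁿ = 5·5ⁿ.

p(n) = 5·5ⁿ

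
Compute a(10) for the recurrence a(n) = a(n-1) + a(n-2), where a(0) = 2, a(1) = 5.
Computing the sequence terms:
2, 5, 7, 12, 19, 31, 50, 81, 131, 212, 343

343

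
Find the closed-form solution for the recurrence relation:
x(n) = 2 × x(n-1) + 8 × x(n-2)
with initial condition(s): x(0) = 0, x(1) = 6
Recurrence: x(n) = 2 × x(n-1) + 8 × x(n-2), initial: x(0) = 0, x(1) = 6.
Characteristic equation: r² - 2r - 8 = 0, which factors as (r - 4)(r + 2) = 0, so r = 4, -2. General solution x(n) = A·4ⁿ + B·(-2)ⁿ. From x(0) = 0: A + B = 0. From x(1) = 6: 4A - 2B = 6. Solving gives A = 1, B = -1.

x(n) = 4ⁿ - (-2)ⁿ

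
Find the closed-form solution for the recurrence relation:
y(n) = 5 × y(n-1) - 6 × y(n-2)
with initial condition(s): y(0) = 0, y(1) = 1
Recurrence: y(n) = 5 × y(n-1) - 6 × y(n-2), initial: y(0) = 0, y(1) = 1.
Characteristic equation: r² - 5r + 6 = 0, which factors as (r - 3)(r - 2) = 0, so r = 3, 2. General solution y(n) = A·3ⁿ + B·2ⁿ. From y(0) = 0: A + B = 0. From y(1) = 1: 3A + 2B = 1. Solving gives A = 1, B = -1.

y(n) = 3ⁿ - 2ⁿ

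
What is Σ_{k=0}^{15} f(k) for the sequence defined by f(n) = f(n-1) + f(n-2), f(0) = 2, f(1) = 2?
Computing the sequence terms: 2, 2, 4, 6, 10, 16, 26, 42, 68, 110, 178, 288, 466, 754, 1220, 1974
Adding these values together:

5166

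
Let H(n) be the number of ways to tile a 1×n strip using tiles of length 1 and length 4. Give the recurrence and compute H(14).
Condition on the last tile: it has length 1 (leaving a 1×(n-1) strip) or length 4 (leaving a 1×(n-4) strip), so H(n) = H(n-1) + H(n-4) (order-4 linear recurrence).
For 0 ≤ i < 4 only unit tiles fit, so H(i) = 1.
Iterating the recurrence: H(4) = 2, H(5) = 3, H(6) = 4, H(7) = 5, H(8) = 7, H(9) = 10, H(10) = 14, H(11) = 19, H(12) = 26, H(13) = 36, H(14) = 50.

H(n) = H(n-1) + H(n-4), with H(i) = 1 for 0 ≤ i < 4; H(14) = 50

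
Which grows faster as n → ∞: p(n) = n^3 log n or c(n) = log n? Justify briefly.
Comparing growth rates:
Growth-rate hierarchy: log n ≺ any polynomial ≺ any exponential cⁿ (c>1) ≺ n! ≺ nⁿ.
polynomial degree 3 (with log factor) dominates logarithmic asymptotically.

p(n) grows faster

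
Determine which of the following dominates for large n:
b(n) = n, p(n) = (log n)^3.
Comparing growth rates:
Growth-rate hierarchy: log n ≺ any polynomial ≺ any exponential cⁿ (c>1) ≺ n! ≺ nⁿ.
polynomial degree 1 dominates polylogarithmic (log n)^3 asymptotically.

b(n) grows faster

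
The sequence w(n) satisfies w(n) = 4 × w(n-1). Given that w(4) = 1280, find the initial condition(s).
In general w(n) = 4ⁿ · w(0). At n = 4: w(0) = w(4) / 4^4 = 1280 / 256 = 5.

w(0) = 5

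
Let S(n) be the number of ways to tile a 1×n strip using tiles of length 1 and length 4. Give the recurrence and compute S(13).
Condition on the last tile: it has length 1 (leaving a 1×(n-1) strip) or length 4 (leaving a 1×(n-4) strip), so S(n) = S(n-1) + S(n-4) (order-4 linear recurrence).
For 0 ≤ i < 4 only unit tiles fit, so S(i) = 1.
Iterating the recurrence: S(4) = 2, S(5) = 3, S(6) = 4, S(7) = 5, S(8) = 7, S(9) = 10, S(10) = 14, S(11) = 19, S(12) = 26, S(13) = 36.

S(n) = S(n-1) + S(n-4), with S(i) = 1 for 0 ≤ i < 4; S(13) = 36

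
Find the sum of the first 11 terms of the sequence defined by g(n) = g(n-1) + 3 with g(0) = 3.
Computing the sequence terms: 3, 6, 9, 12, 15, 18, 21, 24, 27, 30, 33
Adding these values together:

198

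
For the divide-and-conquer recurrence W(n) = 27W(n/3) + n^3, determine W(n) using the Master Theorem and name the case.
Master Theorem template: W(n) = a·W(n/b) + f(n).
Here: a=27, b=3, f(n)=n^3
Compute log_b(a) = log_3(27) = 3.
f(n) = n^3 = Θ(n^3). Case 2: W(n) = Θ(n^3 log n).

Case 2: W(n) = Θ(n^3 log n)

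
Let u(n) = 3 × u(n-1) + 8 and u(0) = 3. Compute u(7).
Computing step by step:
u(0) = 3
u(1) = 3 × 3 + 8 = 17
u(2) = 3 × 17 + 8 = 59
u(3) = 3 × 59 + 8 = 185
u(4) = 3 × 185 + 8 = 563
u(5) = 3 × 563 + 8 = 1697
u(6) = 3 × 1697 + 8 = 5099
u(7) = 3 × 5099 + 8 = 15305

15305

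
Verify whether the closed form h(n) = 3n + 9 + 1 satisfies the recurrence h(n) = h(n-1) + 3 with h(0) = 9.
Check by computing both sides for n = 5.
From the recurrence with h(0) = 9:
  h(0) = 9, h(1) = 12, h(2) = 15, h(3) = 18, h(4) = 21, h(5) = 24
  so the recurrence gives h(5) = 24.
From the proposed closed form h(n) = 3n + 9 + 1:
  h(5) = 25.
The recurrence gives 24 but the closed form gives 25, so the closed form does not satisfy the recurrence.

No, the closed form is incorrect.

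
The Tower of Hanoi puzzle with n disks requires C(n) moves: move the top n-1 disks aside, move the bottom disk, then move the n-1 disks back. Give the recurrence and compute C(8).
Moving n disks = move the top n-1 disks aside (C(n-1) moves) + move the largest disk (1 move) + move the n-1 disks back on top (C(n-1) moves), so C(n) = 2C(n-1) + 1, with C(1) = 1 (a single disk takes one move).
First terms: 1, 3, 7, 15, 31, 63, … — each is one less than a power of 2. Indeed C(n) + 1 = 2(C(n-1) + 1) with C(1) + 1 = 2, so C(n) + 1 = 2ⁿ and C(n) = 2ⁿ - 1.
Hence C(8) = 2^8 - 1 = 256 - 1 = 255.

C(n) = 2C(n-1) + 1, C(1) = 1; C(8) = 255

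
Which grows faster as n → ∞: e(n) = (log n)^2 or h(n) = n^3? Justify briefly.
Comparing growth rates:
Growth-rate hierarchy: log n ≺ any polynomial ≺ any exponential cⁿ (c>1) ≺ n! ≺ nⁿ.
polynomial degree 3 dominates polylogarithmic (log n)^2 asymptotically.

h(n) grows faster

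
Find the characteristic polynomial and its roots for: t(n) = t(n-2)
Substitute t(n) = rⁿ and divide through by rⁿ⁻²: r² - 1 = 0
Factor: (r - 1)(r + 1) = 0, so r = 1, -1.
General solution: t(n) = A·1ⁿ + B·(-1)ⁿ

Characteristic: r² - 1 = 0, Roots: r = 1, -1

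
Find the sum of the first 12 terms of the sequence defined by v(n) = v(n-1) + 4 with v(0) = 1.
Computing the sequence terms: 1, 5, 9, 13, 17, 21, 25, 29, 33, 37, 41, 45
Adding these values together:

276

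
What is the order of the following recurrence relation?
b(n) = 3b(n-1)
The order is the largest lag k for which b(n-k) appears. Here the deepest term is b(n-1), so the order is 1.

Order 1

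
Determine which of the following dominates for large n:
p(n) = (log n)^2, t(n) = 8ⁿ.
Comparing growth rates:
Growth-rate hierarchy: log n ≺ any polynomial ≺ any exponential cⁿ (c>1) ≺ n! ≺ nⁿ.
exponential base 8 dominates polylogarithmic (log n)^2 asymptotically.

t(n) grows faster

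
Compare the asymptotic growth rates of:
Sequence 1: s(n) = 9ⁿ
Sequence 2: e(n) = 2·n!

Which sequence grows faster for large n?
Comparing growth rates:
Growth-rate hierarchy: log n ≺ any polynomial ≺ any exponential cⁿ (c>1) ≺ n! ≺ nⁿ.
factorial dominates exponential base 9 asymptotically.

e(n) grows faster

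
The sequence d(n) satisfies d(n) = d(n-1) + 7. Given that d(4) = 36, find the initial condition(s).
d(4) = d(0) + 4·7, so d(0) = 36 - 28 = 8.

d(0) = 8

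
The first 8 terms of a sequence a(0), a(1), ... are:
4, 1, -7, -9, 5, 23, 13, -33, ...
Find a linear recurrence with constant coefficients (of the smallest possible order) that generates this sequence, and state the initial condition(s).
Look for the lowest-order linear relation among consecutive terms.
Observation: a(n) - 1·a(n-1) - (-2)·a(n-2) = 0 holds for the shown terms, and no order-1 relation a(n) = α·a(n-1) + β fits.
Check at n=3: 1·-7 + (-2)·1 = -9. ✓

a(n) = a(n-1) - 2a(n-2), a(0) = 4, a(1) = 1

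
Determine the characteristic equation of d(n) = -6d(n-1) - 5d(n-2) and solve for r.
Substitute d(n) = rⁿ and divide through by rⁿ⁻²: r² + 6r + 5 = 0
Factor: (r + 1)(r + 5) = 0, so r = -1, -5.
General solution: d(n) = A·(-1)ⁿ + B·(-5)ⁿ

Characteristic: r² + 6r + 5 = 0, Roots: r = -1, -5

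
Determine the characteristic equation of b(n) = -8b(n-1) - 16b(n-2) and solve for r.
Substitute b(n) = rⁿ and divide through by rⁿ⁻²: r² + 8r + 16 = 0
Factor: (r + 4)² = 0, so r = -4 (double root).
General solution: b(n) = (A + Bn)·(-4)ⁿ

Characteristic: r² + 8r + 16 = 0, Roots: r = -4 (double root)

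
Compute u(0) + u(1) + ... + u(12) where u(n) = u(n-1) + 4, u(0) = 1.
Computing the sequence terms: 1, 5, 9, 13, 17, 21, 25, 29, 33, 37, 41, 45, 49
Adding these values together:

325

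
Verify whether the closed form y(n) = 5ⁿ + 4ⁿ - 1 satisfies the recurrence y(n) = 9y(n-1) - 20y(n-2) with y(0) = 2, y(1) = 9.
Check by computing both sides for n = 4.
From the recurrence with y(0) = 2, y(1) = 9:
  y(0) = 2, y(1) = 9, y(2) = 41, y(3) = 189, y(4) = 881
  so the recurrence gives y(4) = 881.
From the proposed closed form y(n) = 5ⁿ + 4ⁿ - 1:
  y(4) = 880.
The recurrence gives 881 but the closed form gives 880, so the closed form does not satisfy the recurrence.

No, the closed form is incorrect.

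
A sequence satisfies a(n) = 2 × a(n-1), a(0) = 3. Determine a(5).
Computing step by step:
a(0) = 3
a(1) = 2 × 3 = 6
a(2) = 2 × 6 = 12
a(3) = 2 × 12 = 24
a(4) = 2 × 24 = 48
a(5) = 2 × 48 = 96

96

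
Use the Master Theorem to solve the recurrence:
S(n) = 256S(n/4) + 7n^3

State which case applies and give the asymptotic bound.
Master Theorem template: S(n) = a·S(n/b) + f(n).
Here: a=256, b=4, f(n)=7n^3
Compute log_b(a) = log_4(256) = 4.
f(n) = 7n^3 = O(n^(4-ε)) with ε = 1. Case 1: S(n) = Θ(n^log_b(a)) = Θ(n^4).

Case 1: S(n) = Θ(n^4)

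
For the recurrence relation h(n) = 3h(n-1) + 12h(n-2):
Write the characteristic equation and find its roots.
Substitute h(n) = rⁿ and divide through by rⁿ⁻²: r² - 3r - 12 = 0
Discriminant: 3² + 4·12 = 57, not a perfect square, so by the quadratic formula r = (3 ± √57)/2.
General solution: h(n) = A·r₁ⁿ + B·r₂ⁿ where r₁,r₂ = (3 ± √57)/2

Characteristic: r² - 3r - 12 = 0, Roots: r = (3 ± √57)/2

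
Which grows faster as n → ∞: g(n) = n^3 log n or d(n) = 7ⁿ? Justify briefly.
Comparing growth rates:
Growth-rate hierarchy: log n ≺ any polynomial ≺ any exponential cⁿ (c>1) ≺ n! ≺ nⁿ.
exponential base 7 dominates polynomial degree 3 (with log factor) asymptotically.

d(n) grows faster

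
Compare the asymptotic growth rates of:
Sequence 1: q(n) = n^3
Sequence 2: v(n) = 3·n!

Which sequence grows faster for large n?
Comparing growth rates:
Growth-rate hierarchy: log n ≺ any polynomial ≺ any exponential cⁿ (c>1) ≺ n! ≺ nⁿ.
factorial dominates polynomial degree 3 asymptotically.

v(n) grows faster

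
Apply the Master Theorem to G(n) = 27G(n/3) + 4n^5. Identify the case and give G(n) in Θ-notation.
Master Theorem template: G(n) = a·G(n/b) + f(n).
Here: a=27, b=3, f(n)=4n^5
Compute log_b(a) = log_3(27) = 3.
f(n) = 4n^5 = Ω(n^(3+ε)) with ε = 2, and the regularity condition holds (a·f(n/b) = (a/b^5)·f(n) with a/b^5 = 3^-2 < 1). Case 3: G(n) = Θ(f(n)) = Θ(n^5).

Case 3: G(n) = Θ(n^5)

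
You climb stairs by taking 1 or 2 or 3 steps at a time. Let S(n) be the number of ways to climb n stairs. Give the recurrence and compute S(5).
Condition on the size of the last step (1 to 3): before it there were n-1, …, n-3 stairs climbed, and these cases are disjoint, so S(n) = S(n-1) + S(n-2) + S(n-3) (order-3 linear recurrence).
Initial conditions by direct count (compositions of i into parts ≤ 3): S(1) = 1; S(2) = 2; S(3) = 4.
Iterating the recurrence: S(4) = 7, S(5) = 13.

S(n) = S(n-1) + S(n-2) + S(n-3), S(1) = 1, S(2) = 2, S(3) = 4; S(5) = 13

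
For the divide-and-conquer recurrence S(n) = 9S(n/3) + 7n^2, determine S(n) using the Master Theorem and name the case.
Master Theorem template: S(n) = a·S(n/b) + f(n).
Here: a=9, b=3, f(n)=7n^2
Compute log_b(a) = log_3(9) = 2.
f(n) = 7n^2 = Θ(n^2). Case 2: S(n) = Θ(n^2 log n).

Case 2: S(n) = Θ(n^2 log n)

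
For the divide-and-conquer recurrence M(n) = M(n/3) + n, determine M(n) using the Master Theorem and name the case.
Master Theorem template: M(n) = a·M(n/b) + f(n).
Here: a=1, b=3, f(n)=n
Compute log_b(a) = log_3(1) = 0.
f(n) = n = Ω(n^(0+ε)) with ε = 1, and the regularity condition holds (a·f(n/b) = (a/b^1)·f(n) with a/b^1 = 3^-1 < 1). Case 3: M(n) = Θ(f(n)) = Θ(n).

Case 3: M(n) = Θ(n)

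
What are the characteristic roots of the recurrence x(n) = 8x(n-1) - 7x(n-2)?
Substitute x(n) = rⁿ and divide through by rⁿ⁻²: r² - 8r + 7 = 0
Factor: (r - 7)(r - 1) = 0, so r = 7, 1.
General solution: x(n) = A·7ⁿ + B·1ⁿ

Characteristic: r² - 8r + 7 = 0, Roots: r = 7, 1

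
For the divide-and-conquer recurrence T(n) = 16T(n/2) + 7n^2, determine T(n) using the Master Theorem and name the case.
Master Theorem template: T(n) = a·T(n/b) + f(n).
Here: a=16, b=2, f(n)=7n^2
Compute log_b(a) = log_2(16) = 4.
f(n) = 7n^2 = O(n^(4-ε)) with ε = 2. Case 1: T(n) = Θ(n^log_b(a)) = Θ(n^4).

Case 1: T(n) = Θ(n^4)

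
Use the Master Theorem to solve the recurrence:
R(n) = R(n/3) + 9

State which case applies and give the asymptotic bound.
Master Theorem template: R(n) = a·R(n/b) + f(n).
Here: a=1, b=3, f(n)=9
Compute log_b(a) = log_3(1) = 0.
f(n) = 9 = Θ(1). Case 2: R(n) = Θ(log n).

Case 2: R(n) = Θ(log n)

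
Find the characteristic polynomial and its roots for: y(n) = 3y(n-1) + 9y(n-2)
Substitute y(n) = rⁿ and divide through by rⁿ⁻²: r² - 3r - 9 = 0
Discriminant: 3² + 4·9 = 45, not a perfect square, so by the quadratic formula r = (3 ± √45)/2.
General solution: y(n) = A·r₁ⁿ + B·r₂ⁿ where r₁,r₂ = (3 ± √45)/2

Characteristic: r² - 3r - 9 = 0, Roots: r = (3 ± √45)/2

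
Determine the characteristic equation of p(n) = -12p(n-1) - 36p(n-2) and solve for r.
Substitute p(n) = rⁿ and divide through by rⁿ⁻²: r² + 12r + 36 = 0
Factor: (r + 6)² = 0, so r = -6 (double root).
General solution: p(n) = (A + Bn)·(-6)ⁿ

Characteristic: r² + 12r + 36 = 0, Roots: r = -6 (double root)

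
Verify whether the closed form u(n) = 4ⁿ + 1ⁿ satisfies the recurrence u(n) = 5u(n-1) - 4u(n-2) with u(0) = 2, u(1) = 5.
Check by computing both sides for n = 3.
From the recurrence with u(0) = 2, u(1) = 5:
  u(0) = 2, u(1) = 5, u(2) = 17, u(3) = 65
  so the recurrence gives u(3) = 65.
From the proposed closed form u(n) = 4ⁿ + 1ⁿ:
  u(3) = 65.
Both sides give 65 at n = 3, and the initial condition(s) match, so the closed form is consistent.

Yes, the closed form is correct.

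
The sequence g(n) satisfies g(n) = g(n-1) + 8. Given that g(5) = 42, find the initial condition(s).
g(5) = g(0) + 5·8, so g(0) = 42 - 40 = 2.

g(0) = 2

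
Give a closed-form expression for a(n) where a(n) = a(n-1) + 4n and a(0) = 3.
Recurrence: a(n) = a(n-1) + 4n, initial: a(0) = 3.
Telescoping: a(n) = a(0) + 4·Σᵢ₌₁ⁿ i = 3 + 4·n(n+1)/2.

a(n) = 4·n(n+1)/2 + 3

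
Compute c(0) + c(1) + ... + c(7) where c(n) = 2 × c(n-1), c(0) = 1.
Computing the sequence terms: 1, 2, 4, 8, 16, 32, 64, 128
Adding these values together:

255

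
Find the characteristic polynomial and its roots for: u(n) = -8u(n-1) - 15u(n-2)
Substitute u(n) = rⁿ and divide through by rⁿ⁻²: r² + 8r + 15 = 0
Factor: (r + 3)(r + 5) = 0, so r = -3, -5.
General solution: u(n) = A·(-3)ⁿ + B·(-5)ⁿ

Characteristic: r² + 8r + 15 = 0, Roots: r = -3, -5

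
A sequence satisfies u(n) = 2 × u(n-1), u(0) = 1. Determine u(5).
Computing step by step:
u(0) = 1
u(1) = 2 × 1 = 2
u(2) = 2 × 2 = 4
u(3) = 2 × 4 = 8
u(4) = 2 × 8 = 16
u(5) = 2 × 16 = 32

32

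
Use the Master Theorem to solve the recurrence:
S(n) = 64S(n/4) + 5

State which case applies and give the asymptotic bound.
Master Theorem template: S(n) = a·S(n/b) + f(n).
Here: a=64, b=4, f(n)=5
Compute log_b(a) = log_4(64) = 3.
f(n) = 5 = O(n^(3-ε)) with ε = 3. Case 1: S(n) = Θ(n^log_b(a)) = Θ(n^3).

Case 1: S(n) = Θ(n^3)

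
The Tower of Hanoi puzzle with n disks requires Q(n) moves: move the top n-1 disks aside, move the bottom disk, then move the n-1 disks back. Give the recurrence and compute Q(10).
Moving n disks = move the top n-1 disks aside (Q(n-1) moves) + move the largest disk (1 move) + move the n-1 disks back on top (Q(n-1) moves), so Q(n) = 2Q(n-1) + 1, with Q(1) = 1 (a single disk takes one move).
First terms: 1, 3, 7, 15, 31, 63, … — each is one less than a power of 2. Indeed Q(n) + 1 = 2(Q(n-1) + 1) with Q(1) + 1 = 2, so Q(n) + 1 = 2ⁿ and Q(n) = 2ⁿ - 1.
Hence Q(10) = 2^10 - 1 = 1024 - 1 = 1023.

Q(n) = 2Q(n-1) + 1, Q(1) = 1; Q(10) = 1023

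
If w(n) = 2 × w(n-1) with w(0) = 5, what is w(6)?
Computing step by step:
w(0) = 5
w(1) = 2 × 5 = 10
w(2) = 2 × 10 = 20
w(3) = 2 × 20 = 40
w(4) = 2 × 40 = 80
w(5) = 2 × 80 = 160
w(6) = 2 × 160 = 320

320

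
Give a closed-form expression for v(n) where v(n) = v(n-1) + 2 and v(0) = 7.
Recurrence: v(n) = v(n-1) + 2, initial: v(0) = 7.
Each step adds 2, so v(n) = v(0) + 2n = 2n + 7.

v(n) = 2n + 7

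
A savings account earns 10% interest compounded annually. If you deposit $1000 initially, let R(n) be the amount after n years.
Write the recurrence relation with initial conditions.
Each year the balance grows by 10%, i.e. is multiplied by 1 + 10/100 = 1.1, so R(n) = 1.1 × R(n-1). The initial deposit gives R(0) = 1000.
Unrolling gives the closed form R(n) = 1000 × (1.1)ⁿ.

R(n) = 1.1 × R(n-1), R(0) = 1000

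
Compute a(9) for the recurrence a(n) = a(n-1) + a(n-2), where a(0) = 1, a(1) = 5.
Computing the sequence terms:
1, 5, 6, 11, 17, 28, 45, 73, 118, 191

191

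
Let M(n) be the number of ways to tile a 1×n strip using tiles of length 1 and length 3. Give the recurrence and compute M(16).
Condition on the last tile: it has length 1 (leaving a 1×(n-1) strip) or length 3 (leaving a 1×(n-3) strip), so M(n) = M(n-1) + M(n-3) (order-3 linear recurrence).
For 0 ≤ i < 3 only unit tiles fit, so M(i) = 1.
Iterating the recurrence: M(3) = 2, M(4) = 3, M(5) = 4, M(6) = 6, M(7) = 9, M(8) = 13, M(9) = 19, M(10) = 28, M(11) = 41, M(12) = 60, M(13) = 88, M(14) = 129, M(15) = 189, M(16) = 277.

M(n) = M(n-1) + M(n-3), with M(i) = 1 for 0 ≤ i < 3; M(16) = 277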